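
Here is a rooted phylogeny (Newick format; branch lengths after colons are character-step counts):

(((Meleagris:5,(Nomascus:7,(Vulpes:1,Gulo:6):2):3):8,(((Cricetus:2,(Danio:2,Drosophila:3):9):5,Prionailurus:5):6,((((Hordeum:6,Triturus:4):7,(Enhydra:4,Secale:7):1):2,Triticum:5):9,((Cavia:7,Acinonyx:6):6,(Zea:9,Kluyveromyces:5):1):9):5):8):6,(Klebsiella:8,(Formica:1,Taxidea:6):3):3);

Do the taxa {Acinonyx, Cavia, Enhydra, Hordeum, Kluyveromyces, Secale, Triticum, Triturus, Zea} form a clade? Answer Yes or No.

Yes

The most recent common ancestor of these taxa subtends ((((Hordeum,Triturus),(Enhydra,Secale)),Triticum),((Cavia,Acinonyx),(Zea,Kluyveromyces))).
That clade has exactly 9 tips — every listed taxon and nothing else — so the group is monophyletic.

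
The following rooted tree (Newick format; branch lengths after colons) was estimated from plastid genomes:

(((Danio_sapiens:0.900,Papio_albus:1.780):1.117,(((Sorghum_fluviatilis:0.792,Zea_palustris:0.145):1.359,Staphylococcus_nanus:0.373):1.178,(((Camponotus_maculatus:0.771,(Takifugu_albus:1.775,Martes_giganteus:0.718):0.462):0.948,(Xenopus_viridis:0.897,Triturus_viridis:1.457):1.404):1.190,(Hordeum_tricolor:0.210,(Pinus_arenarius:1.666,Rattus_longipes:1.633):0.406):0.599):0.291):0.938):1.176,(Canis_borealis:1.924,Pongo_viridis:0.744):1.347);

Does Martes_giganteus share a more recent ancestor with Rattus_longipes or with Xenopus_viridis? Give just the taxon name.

The MRCA of Martes_giganteus and Xenopus_viridis subtends ((Camponotus_maculatus,(Takifugu_albus,Martes_giganteus)),(Xenopus_viridis,Triturus_viridis)) (5 taxa).
The MRCA of Martes_giganteus and Rattus_longipes subtends (((Camponotus_maculatus,(Takifugu_albus,Martes_giganteus)),(Xenopus_viridis,Triturus_viridis)),(Hordeum_tricolor,(Pinus_arenarius,Rattus_longipes))) (8 taxa).
The first is nested inside the second, so Martes_giganteus shares a more recent common ancestor with Xenopus_viridis.

Xenopus_viridis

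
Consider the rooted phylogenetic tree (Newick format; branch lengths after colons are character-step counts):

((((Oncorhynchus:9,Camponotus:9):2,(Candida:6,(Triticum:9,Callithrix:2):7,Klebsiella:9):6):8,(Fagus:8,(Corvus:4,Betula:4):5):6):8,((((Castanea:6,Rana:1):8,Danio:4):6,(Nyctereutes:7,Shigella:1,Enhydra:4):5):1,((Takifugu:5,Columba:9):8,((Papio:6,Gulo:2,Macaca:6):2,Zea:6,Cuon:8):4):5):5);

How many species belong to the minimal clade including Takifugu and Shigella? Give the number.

13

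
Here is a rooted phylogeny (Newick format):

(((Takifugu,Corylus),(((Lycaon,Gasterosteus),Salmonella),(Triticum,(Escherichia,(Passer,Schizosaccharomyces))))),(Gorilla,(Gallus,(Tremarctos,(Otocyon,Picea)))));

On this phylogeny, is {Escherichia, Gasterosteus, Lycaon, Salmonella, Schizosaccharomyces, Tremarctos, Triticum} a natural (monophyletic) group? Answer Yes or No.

No

The MRCA of the listed taxa is the root, so the smallest clade containing them is the whole tree.
That clade also contains Corylus, Gallus, Gorilla, Otocyon, Passer, Picea, Takifugu, which are not in the proposed group, so the group is not monophyletic.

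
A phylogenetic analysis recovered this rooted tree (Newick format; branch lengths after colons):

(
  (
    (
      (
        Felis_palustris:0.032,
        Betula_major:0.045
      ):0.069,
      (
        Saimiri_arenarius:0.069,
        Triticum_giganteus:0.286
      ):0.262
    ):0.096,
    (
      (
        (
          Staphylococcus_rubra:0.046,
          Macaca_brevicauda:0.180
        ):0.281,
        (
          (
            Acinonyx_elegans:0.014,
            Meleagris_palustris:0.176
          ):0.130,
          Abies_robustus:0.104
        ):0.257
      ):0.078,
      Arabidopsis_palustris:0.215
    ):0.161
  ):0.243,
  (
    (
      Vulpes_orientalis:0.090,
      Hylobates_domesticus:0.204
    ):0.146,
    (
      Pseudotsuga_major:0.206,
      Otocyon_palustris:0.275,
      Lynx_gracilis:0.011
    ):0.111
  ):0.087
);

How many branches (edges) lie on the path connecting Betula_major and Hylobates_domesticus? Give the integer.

The MRCA of Betula_major and Hylobates_domesticus is the root of the tree.
From Betula_major up to that node: 4 branches. From Hylobates_domesticus up to the same node: 3 branches. Total: 4 + 3 = 7.

7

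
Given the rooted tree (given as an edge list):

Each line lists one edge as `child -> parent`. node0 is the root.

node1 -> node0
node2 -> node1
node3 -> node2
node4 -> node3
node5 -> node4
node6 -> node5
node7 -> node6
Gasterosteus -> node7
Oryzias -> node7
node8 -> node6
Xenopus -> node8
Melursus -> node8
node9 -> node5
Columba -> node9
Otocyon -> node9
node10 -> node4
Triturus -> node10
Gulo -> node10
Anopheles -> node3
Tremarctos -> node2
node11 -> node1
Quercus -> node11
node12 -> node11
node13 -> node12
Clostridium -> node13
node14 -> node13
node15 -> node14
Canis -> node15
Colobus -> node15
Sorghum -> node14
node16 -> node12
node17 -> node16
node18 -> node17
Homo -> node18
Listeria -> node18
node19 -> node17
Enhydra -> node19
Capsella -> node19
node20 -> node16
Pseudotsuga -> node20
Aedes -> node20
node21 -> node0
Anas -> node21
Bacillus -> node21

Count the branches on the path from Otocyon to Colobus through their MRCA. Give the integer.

The MRCA of Otocyon and Colobus is the node subtending (((((((Gasterosteus,Oryzias),(Xenopus,Melursus)),(Columba,Otocyon)),(Triturus,Gulo)),Anopheles),Tremarctos),(Quercus,((Clostridium,((Canis,Colobus),Sorghum)),(((Homo,Listeria),(Enhydra,Capsella)),(Pseudotsuga,Aedes))))).
From Otocyon up to that node: 6 branches. From Colobus up to the same node: 6 branches. Total: 6 + 6 = 12.

12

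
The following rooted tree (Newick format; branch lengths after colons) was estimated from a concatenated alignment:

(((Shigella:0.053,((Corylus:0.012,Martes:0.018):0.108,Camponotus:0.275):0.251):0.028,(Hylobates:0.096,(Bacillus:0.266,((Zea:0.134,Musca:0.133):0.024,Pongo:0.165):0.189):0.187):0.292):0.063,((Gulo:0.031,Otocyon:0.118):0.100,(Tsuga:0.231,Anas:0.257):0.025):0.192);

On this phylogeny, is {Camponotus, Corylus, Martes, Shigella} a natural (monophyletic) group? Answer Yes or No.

Yes

The most recent common ancestor of these taxa subtends (Shigella,((Corylus,Martes),Camponotus)).
That clade has exactly 4 tips — every listed taxon and nothing else — so the group is monophyletic.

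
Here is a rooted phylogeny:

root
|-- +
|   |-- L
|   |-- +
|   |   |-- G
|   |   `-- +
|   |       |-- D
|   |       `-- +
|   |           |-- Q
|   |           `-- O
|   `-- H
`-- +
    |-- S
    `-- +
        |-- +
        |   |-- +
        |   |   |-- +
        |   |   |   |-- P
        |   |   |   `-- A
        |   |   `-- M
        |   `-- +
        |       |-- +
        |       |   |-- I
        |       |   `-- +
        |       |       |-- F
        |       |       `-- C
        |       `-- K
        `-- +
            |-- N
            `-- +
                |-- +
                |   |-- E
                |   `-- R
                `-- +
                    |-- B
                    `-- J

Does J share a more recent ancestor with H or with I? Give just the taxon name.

I

The MRCA of J and I subtends ((((P,A),M),((I,(F,C)),K)),(N,((E,R),(B,J)))) (12 taxa).
The MRCA of J and H is the root, subtending the entire tree (19 taxa).
The first is nested inside the second, so J shares a more recent common ancestor with I.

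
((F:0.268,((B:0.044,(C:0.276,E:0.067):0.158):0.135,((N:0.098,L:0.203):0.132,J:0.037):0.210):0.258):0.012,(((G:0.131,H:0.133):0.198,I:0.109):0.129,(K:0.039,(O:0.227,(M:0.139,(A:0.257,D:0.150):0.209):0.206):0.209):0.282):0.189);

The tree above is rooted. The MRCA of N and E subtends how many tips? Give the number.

The MRCA of N and E is the node subtending ((B,(C,E)),((N,L),J)).
That clade contains 6 terminal taxa: B, C, E, J, L, N.

6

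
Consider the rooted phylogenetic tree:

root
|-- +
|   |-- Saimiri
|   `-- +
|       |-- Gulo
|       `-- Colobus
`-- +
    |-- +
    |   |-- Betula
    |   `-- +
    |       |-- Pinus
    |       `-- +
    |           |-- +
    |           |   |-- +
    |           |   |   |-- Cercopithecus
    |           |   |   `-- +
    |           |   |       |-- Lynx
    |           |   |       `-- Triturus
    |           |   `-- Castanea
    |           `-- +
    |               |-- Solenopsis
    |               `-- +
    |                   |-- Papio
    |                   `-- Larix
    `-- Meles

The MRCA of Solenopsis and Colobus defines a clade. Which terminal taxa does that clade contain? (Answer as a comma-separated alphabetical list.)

Betula, Castanea, Cercopithecus, Colobus, Gulo, Larix, Lynx, Meles, Papio, Pinus, Saimiri, Solenopsis, Triturus

Tracing Solenopsis: it sits inside (Solenopsis,(Papio,Larix)).
Tracing Colobus: it sits inside (Gulo,Colobus).
The smallest clade enclosing both is the whole tree (their MRCA is the root), so the answer is all 13 tips in alphabetical order.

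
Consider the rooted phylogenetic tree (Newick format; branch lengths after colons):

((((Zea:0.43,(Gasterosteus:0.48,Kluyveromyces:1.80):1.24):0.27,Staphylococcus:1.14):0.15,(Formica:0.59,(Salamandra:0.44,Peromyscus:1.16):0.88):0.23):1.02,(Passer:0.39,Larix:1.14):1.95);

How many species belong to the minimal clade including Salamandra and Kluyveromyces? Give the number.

The MRCA of Salamandra and Kluyveromyces is the node subtending (((Zea,(Gasterosteus,Kluyveromyces)),Staphylococcus),(Formica,(Salamandra,Peromyscus))).
That clade contains 7 terminal taxa: Formica, Gasterosteus, Kluyveromyces, Peromyscus, Salamandra, Staphylococcus, Zea.

7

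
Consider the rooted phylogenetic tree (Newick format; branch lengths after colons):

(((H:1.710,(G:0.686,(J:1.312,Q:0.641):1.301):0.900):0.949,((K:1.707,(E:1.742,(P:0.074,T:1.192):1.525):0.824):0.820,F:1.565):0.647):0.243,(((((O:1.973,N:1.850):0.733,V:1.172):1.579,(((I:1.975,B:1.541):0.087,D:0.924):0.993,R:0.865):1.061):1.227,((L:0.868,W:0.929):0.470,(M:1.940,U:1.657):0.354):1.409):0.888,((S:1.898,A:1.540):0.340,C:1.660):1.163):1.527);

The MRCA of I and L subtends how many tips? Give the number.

The MRCA of I and L is the node subtending ((((O,N),V),(((I,B),D),R)),((L,W),(M,U))).
That clade contains 11 terminal taxa: B, D, I, L, M, N, O, R, U, V, W.

11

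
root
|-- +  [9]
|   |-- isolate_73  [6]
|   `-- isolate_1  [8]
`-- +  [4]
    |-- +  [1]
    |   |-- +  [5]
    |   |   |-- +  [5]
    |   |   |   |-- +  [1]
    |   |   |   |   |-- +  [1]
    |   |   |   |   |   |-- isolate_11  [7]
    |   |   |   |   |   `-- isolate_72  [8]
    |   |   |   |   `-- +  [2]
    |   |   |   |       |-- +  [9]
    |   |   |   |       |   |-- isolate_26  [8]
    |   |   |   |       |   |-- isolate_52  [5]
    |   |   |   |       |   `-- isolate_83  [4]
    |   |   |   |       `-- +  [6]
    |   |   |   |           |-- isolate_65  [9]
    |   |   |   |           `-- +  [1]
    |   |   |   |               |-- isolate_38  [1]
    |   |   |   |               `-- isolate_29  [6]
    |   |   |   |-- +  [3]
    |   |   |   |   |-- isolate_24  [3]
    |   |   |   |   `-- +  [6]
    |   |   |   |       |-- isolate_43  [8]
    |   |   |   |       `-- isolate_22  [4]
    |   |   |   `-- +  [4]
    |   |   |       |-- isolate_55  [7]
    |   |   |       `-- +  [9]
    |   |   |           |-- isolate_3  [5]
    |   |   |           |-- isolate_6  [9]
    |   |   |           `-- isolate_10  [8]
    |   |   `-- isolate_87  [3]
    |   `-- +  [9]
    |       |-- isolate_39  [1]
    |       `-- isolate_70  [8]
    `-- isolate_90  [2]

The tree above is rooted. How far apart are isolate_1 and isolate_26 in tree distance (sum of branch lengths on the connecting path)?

52

The path runs isolate_1 → … → MRCA → … → isolate_26; the MRCA is the root of the tree.
Branch lengths along that path: 8 + 9 + 4 + 1 + 5 + 5 + 1 + 2 + 9 + 8 = 52.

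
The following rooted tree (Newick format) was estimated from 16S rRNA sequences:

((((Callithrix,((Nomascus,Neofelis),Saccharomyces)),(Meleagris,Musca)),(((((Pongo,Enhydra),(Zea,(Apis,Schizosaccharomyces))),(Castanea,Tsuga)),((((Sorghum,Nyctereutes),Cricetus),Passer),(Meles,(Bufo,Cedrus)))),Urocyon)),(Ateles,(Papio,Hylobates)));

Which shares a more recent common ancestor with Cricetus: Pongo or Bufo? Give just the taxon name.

The MRCA of Cricetus and Bufo subtends ((((Sorghum,Nyctereutes),Cricetus),Passer),(Meles,(Bufo,Cedrus))) (7 taxa).
The MRCA of Cricetus and Pongo subtends ((((Pongo,Enhydra),(Zea,(Apis,Schizosaccharomyces))),(Castanea,Tsuga)),((((Sorghum,Nyctereutes),Cricetus),Passer),(Meles,(Bufo,Cedrus)))) (14 taxa).
The first is nested inside the second, so Cricetus shares a more recent common ancestor with Bufo.

Bufo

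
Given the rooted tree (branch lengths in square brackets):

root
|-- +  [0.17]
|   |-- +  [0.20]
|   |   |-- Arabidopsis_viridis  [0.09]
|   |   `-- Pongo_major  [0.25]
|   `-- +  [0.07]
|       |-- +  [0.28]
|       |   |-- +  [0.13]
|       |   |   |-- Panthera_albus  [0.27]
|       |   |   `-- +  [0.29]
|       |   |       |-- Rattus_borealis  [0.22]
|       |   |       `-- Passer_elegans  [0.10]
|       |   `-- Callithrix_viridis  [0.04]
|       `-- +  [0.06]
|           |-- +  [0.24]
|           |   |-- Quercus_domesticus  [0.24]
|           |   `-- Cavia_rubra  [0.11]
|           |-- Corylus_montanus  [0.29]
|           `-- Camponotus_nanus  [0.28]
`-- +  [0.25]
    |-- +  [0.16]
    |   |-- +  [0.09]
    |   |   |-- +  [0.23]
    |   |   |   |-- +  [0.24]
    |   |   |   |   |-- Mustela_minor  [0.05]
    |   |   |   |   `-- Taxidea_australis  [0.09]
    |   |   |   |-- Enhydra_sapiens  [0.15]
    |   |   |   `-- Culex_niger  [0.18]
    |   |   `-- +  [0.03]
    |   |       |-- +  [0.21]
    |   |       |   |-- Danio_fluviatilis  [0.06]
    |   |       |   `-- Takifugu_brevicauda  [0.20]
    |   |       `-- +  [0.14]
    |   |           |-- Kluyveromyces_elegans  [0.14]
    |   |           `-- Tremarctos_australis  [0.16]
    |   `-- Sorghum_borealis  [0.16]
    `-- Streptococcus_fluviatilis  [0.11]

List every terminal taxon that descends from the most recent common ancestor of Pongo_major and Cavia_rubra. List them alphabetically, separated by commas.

Arabidopsis_viridis, Callithrix_viridis, Camponotus_nanus, Cavia_rubra, Corylus_montanus, Panthera_albus, Passer_elegans, Pongo_major, Quercus_domesticus, Rattus_borealis

Tracing Pongo_major: it sits inside (Arabidopsis_viridis,Pongo_major).
Tracing Cavia_rubra: it sits inside (Quercus_domesticus,Cavia_rubra).
The smallest clade enclosing both is ((Arabidopsis_viridis,Pongo_major),(((Panthera_albus,(Rattus_borealis,Passer_elegans)),Callithrix_viridis),((Quercus_domesticus,Cavia_rubra),Corylus_montanus,Camponotus_nanus))); the answer is its 10 terminal taxa in alphabetical order.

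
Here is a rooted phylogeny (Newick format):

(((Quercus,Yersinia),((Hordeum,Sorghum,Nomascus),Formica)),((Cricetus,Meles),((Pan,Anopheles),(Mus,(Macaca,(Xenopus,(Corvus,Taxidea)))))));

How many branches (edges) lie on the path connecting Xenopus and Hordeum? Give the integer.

The MRCA of Xenopus and Hordeum is the root of the tree.
From Xenopus up to that node: 6 branches. From Hordeum up to the same node: 4 branches. Total: 6 + 4 = 10.

10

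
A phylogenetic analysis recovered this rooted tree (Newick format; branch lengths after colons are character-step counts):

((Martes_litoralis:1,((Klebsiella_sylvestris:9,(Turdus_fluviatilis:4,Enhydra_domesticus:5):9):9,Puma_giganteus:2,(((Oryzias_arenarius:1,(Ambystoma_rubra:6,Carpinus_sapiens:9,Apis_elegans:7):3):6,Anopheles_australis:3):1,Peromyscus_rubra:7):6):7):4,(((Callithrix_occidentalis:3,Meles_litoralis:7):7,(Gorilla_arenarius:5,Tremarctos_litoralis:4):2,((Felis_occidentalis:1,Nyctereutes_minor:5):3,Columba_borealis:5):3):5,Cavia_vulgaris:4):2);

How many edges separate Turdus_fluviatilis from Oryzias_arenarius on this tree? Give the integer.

The MRCA of Turdus_fluviatilis and Oryzias_arenarius is the node subtending ((Klebsiella_sylvestris,(Turdus_fluviatilis,Enhydra_domesticus)),Puma_giganteus,(((Oryzias_arenarius,(Ambystoma_rubra,Carpinus_sapiens,Apis_elegans)),Anopheles_australis),Peromyscus_rubra)).
From Turdus_fluviatilis up to that node: 3 branches. From Oryzias_arenarius up to the same node: 4 branches. Total: 3 + 4 = 7.

7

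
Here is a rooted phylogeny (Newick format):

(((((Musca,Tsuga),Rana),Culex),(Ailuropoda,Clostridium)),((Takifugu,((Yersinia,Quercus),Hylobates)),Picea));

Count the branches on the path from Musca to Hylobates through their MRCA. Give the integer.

The MRCA of Musca and Hylobates is the root of the tree.
From Musca up to that node: 5 branches. From Hylobates up to the same node: 4 branches. Total: 5 + 4 = 9.

9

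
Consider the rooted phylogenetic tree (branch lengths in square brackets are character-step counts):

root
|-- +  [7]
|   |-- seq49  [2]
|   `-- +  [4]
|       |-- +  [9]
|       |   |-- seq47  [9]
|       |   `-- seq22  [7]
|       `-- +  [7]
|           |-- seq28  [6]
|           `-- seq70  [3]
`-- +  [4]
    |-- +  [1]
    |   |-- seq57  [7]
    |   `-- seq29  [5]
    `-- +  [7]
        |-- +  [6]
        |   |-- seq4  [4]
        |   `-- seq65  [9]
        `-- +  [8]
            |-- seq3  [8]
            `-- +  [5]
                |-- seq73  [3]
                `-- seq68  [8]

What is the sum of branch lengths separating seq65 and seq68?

36

The path runs seq65 → … → MRCA → … → seq68; the MRCA is the node subtending ((seq4,seq65),(seq3,(seq73,seq68))).
Branch lengths along that path: 9 + 6 + 8 + 5 + 8 = 36.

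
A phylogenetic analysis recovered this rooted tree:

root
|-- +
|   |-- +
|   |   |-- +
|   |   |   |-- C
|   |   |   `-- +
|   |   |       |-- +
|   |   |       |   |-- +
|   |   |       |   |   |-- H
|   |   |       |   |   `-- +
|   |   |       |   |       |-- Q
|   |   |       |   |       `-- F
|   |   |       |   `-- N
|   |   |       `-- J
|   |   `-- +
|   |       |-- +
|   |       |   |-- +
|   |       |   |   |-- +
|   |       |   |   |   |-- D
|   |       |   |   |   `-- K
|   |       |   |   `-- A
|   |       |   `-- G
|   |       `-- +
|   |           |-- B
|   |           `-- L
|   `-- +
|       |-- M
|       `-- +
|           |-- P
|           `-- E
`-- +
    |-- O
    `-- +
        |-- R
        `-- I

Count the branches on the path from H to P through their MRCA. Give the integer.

9

The MRCA of H and P is the node subtending (((C,(((H,(Q,F)),N),J)),((((D,K),A),G),(B,L))),(M,(P,E))).
From H up to that node: 6 branches. From P up to the same node: 3 branches. Total: 6 + 3 = 9.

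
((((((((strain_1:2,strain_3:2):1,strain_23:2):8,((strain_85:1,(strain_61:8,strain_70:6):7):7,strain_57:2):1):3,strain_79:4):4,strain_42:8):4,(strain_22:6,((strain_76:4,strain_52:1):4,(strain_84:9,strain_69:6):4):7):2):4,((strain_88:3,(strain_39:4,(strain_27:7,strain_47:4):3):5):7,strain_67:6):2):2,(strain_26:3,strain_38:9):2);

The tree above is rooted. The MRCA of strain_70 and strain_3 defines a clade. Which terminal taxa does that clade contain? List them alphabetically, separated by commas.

strain_1, strain_23, strain_3, strain_57, strain_61, strain_70, strain_85

Tracing strain_70: it sits inside (strain_61,strain_70).
Tracing strain_3: it sits inside (strain_1,strain_3).
The smallest clade enclosing both is (((strain_1,strain_3),strain_23),((strain_85,(strain_61,strain_70)),strain_57)); the answer is its 7 terminal taxa in alphabetical order.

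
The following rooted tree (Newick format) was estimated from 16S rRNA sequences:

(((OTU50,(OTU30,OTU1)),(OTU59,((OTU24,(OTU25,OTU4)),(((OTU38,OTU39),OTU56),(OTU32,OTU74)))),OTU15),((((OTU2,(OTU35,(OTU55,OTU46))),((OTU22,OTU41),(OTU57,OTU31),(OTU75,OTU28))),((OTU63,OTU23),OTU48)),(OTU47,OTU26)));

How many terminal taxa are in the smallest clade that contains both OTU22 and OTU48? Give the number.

13

The MRCA of OTU22 and OTU48 is the node subtending (((OTU2,(OTU35,(OTU55,OTU46))),((OTU22,OTU41),(OTU57,OTU31),(OTU75,OTU28))),((OTU63,OTU23),OTU48)).
That clade contains 13 terminal taxa: OTU2, OTU22, OTU23, OTU28, OTU31, OTU35, OTU41, OTU46, OTU48, OTU55, OTU57, OTU63, OTU75.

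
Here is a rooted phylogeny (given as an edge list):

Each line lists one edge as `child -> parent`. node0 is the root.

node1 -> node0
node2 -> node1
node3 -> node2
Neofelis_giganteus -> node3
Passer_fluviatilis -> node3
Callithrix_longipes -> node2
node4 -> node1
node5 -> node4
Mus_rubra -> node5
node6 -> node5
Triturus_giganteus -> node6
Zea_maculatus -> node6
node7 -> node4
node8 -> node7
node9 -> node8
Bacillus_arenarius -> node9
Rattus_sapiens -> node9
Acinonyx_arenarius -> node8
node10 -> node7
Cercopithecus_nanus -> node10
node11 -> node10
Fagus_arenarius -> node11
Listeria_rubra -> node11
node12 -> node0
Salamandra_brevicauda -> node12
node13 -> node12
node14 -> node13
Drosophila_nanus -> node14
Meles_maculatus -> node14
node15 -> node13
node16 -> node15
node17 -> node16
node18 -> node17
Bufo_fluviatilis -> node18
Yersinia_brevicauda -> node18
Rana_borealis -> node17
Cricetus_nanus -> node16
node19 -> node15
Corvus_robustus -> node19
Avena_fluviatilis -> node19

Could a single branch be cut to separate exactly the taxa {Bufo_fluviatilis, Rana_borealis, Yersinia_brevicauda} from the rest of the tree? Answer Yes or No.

Yes

The most recent common ancestor of these taxa subtends ((Bufo_fluviatilis,Yersinia_brevicauda),Rana_borealis).
That clade has exactly 3 tips — every listed taxon and nothing else — so the group is monophyletic.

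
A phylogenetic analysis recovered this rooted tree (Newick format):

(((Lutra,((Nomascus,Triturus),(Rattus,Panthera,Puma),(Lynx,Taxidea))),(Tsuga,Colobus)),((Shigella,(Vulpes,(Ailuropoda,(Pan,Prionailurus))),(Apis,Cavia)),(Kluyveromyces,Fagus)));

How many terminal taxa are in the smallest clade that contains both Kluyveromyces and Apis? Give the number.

9

The MRCA of Kluyveromyces and Apis is the node subtending ((Shigella,(Vulpes,(Ailuropoda,(Pan,Prionailurus))),(Apis,Cavia)),(Kluyveromyces,Fagus)).
That clade contains 9 terminal taxa: Ailuropoda, Apis, Cavia, Fagus, Kluyveromyces, Pan, Prionailurus, Shigella, Vulpes.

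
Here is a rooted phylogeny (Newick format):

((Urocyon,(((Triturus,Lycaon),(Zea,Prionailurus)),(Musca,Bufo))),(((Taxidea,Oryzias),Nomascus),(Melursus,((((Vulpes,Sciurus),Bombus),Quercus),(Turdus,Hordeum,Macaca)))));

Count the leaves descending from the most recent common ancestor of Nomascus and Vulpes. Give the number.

The MRCA of Nomascus and Vulpes is the node subtending (((Taxidea,Oryzias),Nomascus),(Melursus,((((Vulpes,Sciurus),Bombus),Quercus),(Turdus,Hordeum,Macaca)))).
That clade contains 11 terminal taxa: Bombus, Hordeum, Macaca, Melursus, Nomascus, Oryzias, Quercus, Sciurus, Taxidea, Turdus, Vulpes.

11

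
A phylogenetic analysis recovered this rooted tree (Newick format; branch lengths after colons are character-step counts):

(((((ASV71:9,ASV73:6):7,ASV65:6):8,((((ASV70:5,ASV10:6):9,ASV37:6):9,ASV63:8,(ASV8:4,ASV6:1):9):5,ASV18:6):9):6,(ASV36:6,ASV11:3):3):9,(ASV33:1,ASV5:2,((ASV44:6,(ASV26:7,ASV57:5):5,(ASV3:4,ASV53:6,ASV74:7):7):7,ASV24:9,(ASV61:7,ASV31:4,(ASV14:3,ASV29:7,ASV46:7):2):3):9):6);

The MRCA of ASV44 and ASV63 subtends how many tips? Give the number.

The MRCA of ASV44 and ASV63 is the root, so the clade is the entire tree.
That clade contains 26 terminal taxa: ASV10, ASV11, ASV14, ASV18, ASV24, ASV26, ASV29, ASV3, ASV31, ASV33, ASV36, ASV37, ASV44, ASV46, ASV5, ASV53, ASV57, ASV6, ASV61, ASV63, ASV65, ASV70, ASV71, ASV73, ASV74, ASV8.

26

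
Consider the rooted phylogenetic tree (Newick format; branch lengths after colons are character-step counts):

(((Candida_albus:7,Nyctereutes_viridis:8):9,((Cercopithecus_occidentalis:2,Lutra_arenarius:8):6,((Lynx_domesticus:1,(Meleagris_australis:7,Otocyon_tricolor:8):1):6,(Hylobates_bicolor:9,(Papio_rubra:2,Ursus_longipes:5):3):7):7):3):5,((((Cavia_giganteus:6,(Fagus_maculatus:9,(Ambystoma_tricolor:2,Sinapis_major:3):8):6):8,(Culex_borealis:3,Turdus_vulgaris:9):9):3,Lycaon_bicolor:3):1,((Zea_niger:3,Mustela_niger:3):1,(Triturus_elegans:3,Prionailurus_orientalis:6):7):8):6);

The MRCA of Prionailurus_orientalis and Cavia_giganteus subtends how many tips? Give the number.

The MRCA of Prionailurus_orientalis and Cavia_giganteus is the node subtending ((((Cavia_giganteus,(Fagus_maculatus,(Ambystoma_tricolor,Sinapis_major))),(Culex_borealis,Turdus_vulgaris)),Lycaon_bicolor),((Zea_niger,Mustela_niger),(Triturus_elegans,Prionailurus_orientalis))).
That clade contains 11 terminal taxa: Ambystoma_tricolor, Cavia_giganteus, Culex_borealis, Fagus_maculatus, Lycaon_bicolor, Mustela_niger, Prionailurus_orientalis, Sinapis_major, Triturus_elegans, Turdus_vulgaris, Zea_niger.

11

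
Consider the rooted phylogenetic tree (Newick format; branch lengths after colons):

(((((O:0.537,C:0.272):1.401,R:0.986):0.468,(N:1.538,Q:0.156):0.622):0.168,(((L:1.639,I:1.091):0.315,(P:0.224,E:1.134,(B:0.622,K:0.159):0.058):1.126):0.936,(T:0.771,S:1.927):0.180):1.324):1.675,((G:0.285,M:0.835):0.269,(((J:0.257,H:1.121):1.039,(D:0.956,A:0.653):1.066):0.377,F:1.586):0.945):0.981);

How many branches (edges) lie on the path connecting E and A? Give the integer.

10

The MRCA of E and A is the root of the tree.
From E up to that node: 5 branches. From A up to the same node: 5 branches. Total: 5 + 5 = 10.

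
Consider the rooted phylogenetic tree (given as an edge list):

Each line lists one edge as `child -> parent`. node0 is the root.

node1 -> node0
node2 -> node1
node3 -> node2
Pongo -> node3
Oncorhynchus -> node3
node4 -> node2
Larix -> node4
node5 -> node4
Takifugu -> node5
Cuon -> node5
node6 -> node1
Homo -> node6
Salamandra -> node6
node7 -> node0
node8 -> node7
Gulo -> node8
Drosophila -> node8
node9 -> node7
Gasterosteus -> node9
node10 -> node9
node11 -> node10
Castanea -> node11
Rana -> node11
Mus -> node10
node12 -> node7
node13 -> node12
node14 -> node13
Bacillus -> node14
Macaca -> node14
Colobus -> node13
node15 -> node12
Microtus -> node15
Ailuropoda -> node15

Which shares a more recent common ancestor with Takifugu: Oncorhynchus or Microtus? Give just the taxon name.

Oncorhynchus

The MRCA of Takifugu and Oncorhynchus subtends ((Pongo,Oncorhynchus),(Larix,(Takifugu,Cuon))) (5 taxa).
The MRCA of Takifugu and Microtus is the root, subtending the entire tree (18 taxa).
The first is nested inside the second, so Takifugu shares a more recent common ancestor with Oncorhynchus.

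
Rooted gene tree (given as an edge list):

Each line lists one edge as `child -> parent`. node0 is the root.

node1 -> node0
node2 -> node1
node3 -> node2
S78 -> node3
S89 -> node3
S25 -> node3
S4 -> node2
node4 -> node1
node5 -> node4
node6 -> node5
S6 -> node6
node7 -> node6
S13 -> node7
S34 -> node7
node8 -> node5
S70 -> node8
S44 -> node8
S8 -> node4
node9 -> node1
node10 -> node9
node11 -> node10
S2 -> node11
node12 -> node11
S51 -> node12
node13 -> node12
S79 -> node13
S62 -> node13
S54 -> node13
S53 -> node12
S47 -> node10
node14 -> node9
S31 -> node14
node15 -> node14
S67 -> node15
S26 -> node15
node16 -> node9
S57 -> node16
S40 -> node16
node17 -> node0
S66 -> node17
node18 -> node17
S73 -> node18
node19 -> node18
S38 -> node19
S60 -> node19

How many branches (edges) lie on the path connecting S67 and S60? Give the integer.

The MRCA of S67 and S60 is the root of the tree.
From S67 up to that node: 5 branches. From S60 up to the same node: 4 branches. Total: 5 + 4 = 9.

9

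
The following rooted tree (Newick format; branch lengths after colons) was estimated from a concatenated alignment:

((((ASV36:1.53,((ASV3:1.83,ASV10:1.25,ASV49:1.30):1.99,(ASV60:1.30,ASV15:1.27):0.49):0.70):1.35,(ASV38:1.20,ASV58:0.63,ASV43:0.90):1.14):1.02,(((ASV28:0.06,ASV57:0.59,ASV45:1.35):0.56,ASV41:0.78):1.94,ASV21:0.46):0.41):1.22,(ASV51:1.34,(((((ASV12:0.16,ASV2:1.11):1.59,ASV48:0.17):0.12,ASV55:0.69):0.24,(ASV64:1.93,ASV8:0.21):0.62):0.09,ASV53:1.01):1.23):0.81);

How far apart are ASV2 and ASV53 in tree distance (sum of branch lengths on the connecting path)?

The path runs ASV2 → … → MRCA → … → ASV53; the MRCA is the node subtending (((((ASV12,ASV2),ASV48),ASV55),(ASV64,ASV8)),ASV53).
Branch lengths along that path: 1.11 + 1.59 + 0.12 + 0.24 + 0.09 + 1.01 = 4.16.

4.16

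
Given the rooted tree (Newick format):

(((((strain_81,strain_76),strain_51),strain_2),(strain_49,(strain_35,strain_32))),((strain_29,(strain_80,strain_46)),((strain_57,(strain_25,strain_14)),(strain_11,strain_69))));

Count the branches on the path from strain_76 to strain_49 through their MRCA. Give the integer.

6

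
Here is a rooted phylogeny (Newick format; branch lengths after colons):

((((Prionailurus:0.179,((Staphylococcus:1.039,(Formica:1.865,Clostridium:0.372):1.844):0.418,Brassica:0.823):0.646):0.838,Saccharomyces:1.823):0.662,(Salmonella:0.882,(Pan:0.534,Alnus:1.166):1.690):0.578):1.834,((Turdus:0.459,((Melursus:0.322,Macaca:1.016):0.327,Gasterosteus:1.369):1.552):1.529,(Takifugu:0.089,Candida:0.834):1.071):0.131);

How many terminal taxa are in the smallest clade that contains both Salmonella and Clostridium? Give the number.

9

The MRCA of Salmonella and Clostridium is the node subtending (((Prionailurus,((Staphylococcus,(Formica,Clostridium)),Brassica)),Saccharomyces),(Salmonella,(Pan,Alnus))).
That clade contains 9 terminal taxa: Alnus, Brassica, Clostridium, Formica, Pan, Prionailurus, Saccharomyces, Salmonella, Staphylococcus.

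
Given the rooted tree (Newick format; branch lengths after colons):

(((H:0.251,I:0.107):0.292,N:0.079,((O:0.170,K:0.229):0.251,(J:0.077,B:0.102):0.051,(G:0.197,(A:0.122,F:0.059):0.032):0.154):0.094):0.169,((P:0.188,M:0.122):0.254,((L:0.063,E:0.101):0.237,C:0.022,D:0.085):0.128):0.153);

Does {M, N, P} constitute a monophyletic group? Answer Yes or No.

No

The MRCA of the listed taxa is the root, so the smallest clade containing them is the whole tree.
That clade also contains A, B, C, D, E, F, G, H, I, J, K, L, O, which are not in the proposed group, so the group is not monophyletic.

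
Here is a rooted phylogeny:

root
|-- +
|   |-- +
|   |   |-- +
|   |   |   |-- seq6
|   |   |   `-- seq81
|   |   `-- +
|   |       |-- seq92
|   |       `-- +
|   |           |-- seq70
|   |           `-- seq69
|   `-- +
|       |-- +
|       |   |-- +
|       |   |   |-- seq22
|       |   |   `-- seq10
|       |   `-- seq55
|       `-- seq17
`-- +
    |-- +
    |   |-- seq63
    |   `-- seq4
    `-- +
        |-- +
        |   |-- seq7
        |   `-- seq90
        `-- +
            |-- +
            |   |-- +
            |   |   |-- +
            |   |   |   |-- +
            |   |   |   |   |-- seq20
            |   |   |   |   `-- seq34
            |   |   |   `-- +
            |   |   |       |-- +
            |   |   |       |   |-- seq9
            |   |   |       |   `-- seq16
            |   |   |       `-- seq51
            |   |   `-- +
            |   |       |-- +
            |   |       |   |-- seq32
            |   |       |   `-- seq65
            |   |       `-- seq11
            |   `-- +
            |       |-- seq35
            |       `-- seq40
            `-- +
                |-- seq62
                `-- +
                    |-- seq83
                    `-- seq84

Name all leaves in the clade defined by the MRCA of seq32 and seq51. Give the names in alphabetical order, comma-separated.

Tracing seq32: it sits inside (seq32,seq65).
Tracing seq51: it sits inside ((seq9,seq16),seq51).
The smallest clade enclosing both is (((seq20,seq34),((seq9,seq16),seq51)),((seq32,seq65),seq11)); the answer is its 8 terminal taxa in alphabetical order.

seq11, seq16, seq20, seq32, seq34, seq51, seq65, seq9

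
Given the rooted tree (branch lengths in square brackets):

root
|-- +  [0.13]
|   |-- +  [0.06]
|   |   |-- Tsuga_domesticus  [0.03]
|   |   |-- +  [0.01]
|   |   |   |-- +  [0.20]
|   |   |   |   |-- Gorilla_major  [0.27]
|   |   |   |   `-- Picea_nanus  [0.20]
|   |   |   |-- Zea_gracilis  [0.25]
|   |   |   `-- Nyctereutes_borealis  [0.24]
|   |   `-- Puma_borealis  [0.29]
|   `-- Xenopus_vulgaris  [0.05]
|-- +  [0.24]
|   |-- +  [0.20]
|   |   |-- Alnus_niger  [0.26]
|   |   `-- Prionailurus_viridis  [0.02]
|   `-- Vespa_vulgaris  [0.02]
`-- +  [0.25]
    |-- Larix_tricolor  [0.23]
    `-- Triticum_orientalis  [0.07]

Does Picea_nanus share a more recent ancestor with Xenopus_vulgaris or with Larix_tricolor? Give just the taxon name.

The MRCA of Picea_nanus and Xenopus_vulgaris subtends ((Tsuga_domesticus,((Gorilla_major,Picea_nanus),Zea_gracilis,Nyctereutes_borealis),Puma_borealis),Xenopus_vulgaris) (7 taxa).
The MRCA of Picea_nanus and Larix_tricolor is the root, subtending the entire tree (12 taxa).
The first is nested inside the second, so Picea_nanus shares a more recent common ancestor with Xenopus_vulgaris.

Xenopus_vulgaris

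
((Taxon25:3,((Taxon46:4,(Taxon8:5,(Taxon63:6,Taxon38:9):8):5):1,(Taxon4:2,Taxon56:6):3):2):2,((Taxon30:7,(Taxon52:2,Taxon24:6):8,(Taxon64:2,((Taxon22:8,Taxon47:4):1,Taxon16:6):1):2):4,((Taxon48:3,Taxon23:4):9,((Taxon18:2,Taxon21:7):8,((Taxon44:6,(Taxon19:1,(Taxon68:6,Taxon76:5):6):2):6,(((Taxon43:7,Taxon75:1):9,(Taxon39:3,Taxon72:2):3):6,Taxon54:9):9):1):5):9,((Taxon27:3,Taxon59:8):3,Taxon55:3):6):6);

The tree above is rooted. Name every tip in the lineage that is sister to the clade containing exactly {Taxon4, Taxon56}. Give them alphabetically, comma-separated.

The clade containing exactly {Taxon4, Taxon56} attaches to the tree at the node subtending ((Taxon46,(Taxon8,(Taxon63,Taxon38))),(Taxon4,Taxon56)).
The other lineage descending from that same node — the sister group — is (Taxon46,(Taxon8,(Taxon63,Taxon38))); its 4 tips in alphabetical order are the answer.

Taxon38, Taxon46, Taxon63, Taxon8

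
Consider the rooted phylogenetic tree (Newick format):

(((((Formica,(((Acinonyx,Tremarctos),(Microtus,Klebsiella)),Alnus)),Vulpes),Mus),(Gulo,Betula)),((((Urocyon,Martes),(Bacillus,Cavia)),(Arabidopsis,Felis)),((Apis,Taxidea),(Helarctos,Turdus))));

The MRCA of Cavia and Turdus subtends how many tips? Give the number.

The MRCA of Cavia and Turdus is the node subtending ((((Urocyon,Martes),(Bacillus,Cavia)),(Arabidopsis,Felis)),((Apis,Taxidea),(Helarctos,Turdus))).
That clade contains 10 terminal taxa: Apis, Arabidopsis, Bacillus, Cavia, Felis, Helarctos, Martes, Taxidea, Turdus, Urocyon.

10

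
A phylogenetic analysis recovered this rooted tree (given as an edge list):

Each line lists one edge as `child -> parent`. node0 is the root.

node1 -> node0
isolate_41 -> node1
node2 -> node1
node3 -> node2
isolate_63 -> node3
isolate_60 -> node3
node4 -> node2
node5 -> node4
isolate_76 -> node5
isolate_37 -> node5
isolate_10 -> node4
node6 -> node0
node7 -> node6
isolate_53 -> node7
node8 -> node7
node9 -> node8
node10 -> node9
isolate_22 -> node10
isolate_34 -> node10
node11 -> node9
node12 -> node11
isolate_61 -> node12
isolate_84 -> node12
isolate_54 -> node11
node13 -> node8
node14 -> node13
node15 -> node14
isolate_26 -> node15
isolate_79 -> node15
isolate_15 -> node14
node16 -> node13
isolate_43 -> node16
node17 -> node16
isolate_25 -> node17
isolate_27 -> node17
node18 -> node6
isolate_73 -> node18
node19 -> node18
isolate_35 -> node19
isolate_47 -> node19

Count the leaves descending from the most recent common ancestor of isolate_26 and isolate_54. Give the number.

The MRCA of isolate_26 and isolate_54 is the node subtending (((isolate_22,isolate_34),((isolate_61,isolate_84),isolate_54)),(((isolate_26,isolate_79),isolate_15),(isolate_43,(isolate_25,isolate_27)))).
That clade contains 11 terminal taxa: isolate_15, isolate_22, isolate_25, isolate_26, isolate_27, isolate_34, isolate_43, isolate_54, isolate_61, isolate_79, isolate_84.

11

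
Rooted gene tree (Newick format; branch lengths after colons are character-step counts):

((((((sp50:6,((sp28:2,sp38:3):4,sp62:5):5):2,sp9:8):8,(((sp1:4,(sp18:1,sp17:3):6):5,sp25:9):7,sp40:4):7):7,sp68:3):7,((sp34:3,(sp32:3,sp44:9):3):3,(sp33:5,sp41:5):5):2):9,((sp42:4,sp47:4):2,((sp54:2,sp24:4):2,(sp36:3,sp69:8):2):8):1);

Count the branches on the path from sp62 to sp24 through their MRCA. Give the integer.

11

The MRCA of sp62 and sp24 is the root of the tree.
From sp62 up to that node: 7 branches. From sp24 up to the same node: 4 branches. Total: 7 + 4 = 11.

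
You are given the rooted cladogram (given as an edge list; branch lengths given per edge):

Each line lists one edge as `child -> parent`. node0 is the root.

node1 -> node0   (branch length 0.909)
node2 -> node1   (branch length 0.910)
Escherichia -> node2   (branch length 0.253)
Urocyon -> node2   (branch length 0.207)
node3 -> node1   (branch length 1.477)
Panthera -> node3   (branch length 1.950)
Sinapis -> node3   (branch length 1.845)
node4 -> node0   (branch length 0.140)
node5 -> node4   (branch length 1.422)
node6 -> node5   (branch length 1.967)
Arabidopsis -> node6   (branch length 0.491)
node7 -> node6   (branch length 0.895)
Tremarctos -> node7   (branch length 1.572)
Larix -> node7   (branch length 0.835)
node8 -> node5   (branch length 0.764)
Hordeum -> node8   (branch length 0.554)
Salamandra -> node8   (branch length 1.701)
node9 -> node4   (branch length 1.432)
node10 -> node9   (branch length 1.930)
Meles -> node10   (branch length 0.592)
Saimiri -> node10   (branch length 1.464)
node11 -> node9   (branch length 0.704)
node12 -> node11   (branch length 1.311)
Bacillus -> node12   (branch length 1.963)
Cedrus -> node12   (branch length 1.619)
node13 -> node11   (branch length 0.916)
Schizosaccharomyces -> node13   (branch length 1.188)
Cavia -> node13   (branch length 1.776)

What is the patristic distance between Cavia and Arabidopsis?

The path runs Cavia → … → MRCA → … → Arabidopsis; the MRCA is the node subtending (((Arabidopsis,(Tremarctos,Larix)),(Hordeum,Salamandra)),((Meles,Saimiri),((Bacillus,Cedrus),(Schizosaccharomyces,Cavia)))).
Branch lengths along that path: 1.776 + 0.916 + 0.704 + 1.432 + 1.422 + 1.967 + 0.491 = 8.708.

8.708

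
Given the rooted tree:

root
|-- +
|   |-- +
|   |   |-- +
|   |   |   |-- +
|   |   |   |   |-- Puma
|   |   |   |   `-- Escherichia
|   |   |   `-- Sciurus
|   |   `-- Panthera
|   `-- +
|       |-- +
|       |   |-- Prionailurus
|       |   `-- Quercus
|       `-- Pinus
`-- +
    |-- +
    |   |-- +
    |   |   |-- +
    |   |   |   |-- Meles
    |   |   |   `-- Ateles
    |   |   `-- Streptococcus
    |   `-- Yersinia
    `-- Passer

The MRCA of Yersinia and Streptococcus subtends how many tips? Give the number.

4

The MRCA of Yersinia and Streptococcus is the node subtending (((Meles,Ateles),Streptococcus),Yersinia).
That clade contains 4 terminal taxa: Ateles, Meles, Streptococcus, Yersinia.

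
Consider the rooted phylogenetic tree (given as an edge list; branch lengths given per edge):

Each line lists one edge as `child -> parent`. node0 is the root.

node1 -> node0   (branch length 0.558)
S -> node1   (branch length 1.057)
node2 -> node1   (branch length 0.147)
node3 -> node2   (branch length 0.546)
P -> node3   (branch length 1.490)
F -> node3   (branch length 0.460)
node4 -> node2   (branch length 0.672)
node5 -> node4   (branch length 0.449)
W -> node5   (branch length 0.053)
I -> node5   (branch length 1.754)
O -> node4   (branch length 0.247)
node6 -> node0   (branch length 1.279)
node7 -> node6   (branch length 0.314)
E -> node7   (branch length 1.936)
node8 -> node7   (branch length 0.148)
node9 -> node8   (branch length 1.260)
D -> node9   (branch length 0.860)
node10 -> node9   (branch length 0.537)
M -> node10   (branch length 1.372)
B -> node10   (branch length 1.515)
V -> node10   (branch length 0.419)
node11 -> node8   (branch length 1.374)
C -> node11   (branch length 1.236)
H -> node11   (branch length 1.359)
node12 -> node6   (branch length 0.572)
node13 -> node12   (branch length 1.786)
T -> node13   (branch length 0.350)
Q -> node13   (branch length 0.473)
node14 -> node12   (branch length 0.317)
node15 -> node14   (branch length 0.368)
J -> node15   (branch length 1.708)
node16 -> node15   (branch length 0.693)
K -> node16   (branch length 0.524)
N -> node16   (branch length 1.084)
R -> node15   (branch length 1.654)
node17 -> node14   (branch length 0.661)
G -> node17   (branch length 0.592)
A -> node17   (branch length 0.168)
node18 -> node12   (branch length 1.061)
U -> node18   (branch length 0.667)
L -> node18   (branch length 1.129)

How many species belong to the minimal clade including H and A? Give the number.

17

The MRCA of H and A is the node subtending ((E,((D,(M,B,V)),(C,H))),((T,Q),((J,(K,N),R),(G,A)),(U,L))).
That clade contains 17 terminal taxa: A, B, C, D, E, G, H, J, K, L, M, N, Q, R, T, U, V.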